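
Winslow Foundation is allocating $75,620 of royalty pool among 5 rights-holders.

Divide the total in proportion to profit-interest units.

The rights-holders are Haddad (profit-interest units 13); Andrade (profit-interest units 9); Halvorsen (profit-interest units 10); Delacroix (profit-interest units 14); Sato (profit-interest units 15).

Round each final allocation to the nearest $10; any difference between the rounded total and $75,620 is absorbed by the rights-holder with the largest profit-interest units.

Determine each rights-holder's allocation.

Haddad: $16,120; Andrade: $11,160; Halvorsen: $12,400; Delacroix: $17,360; Sato: $18,580

Total profit-interest units = 61.
Proportional shares: Haddad 13/61 × $75,620 = 16,115.74; Andrade 9/61 × $75,620 = 11,157.05; Halvorsen 10/61 × $75,620 = 12,396.72; Delacroix 14/61 × $75,620 = 17,355.41; Sato 15/61 × $75,620 = 18,595.08.
After rounding ($10): Haddad $16,120; Andrade $11,160; Halvorsen $12,400; Delacroix $17,360; Sato $18,600. Sum = $75,640.
Difference $75,620 − $75,640 = −$20 applied to largest profit-interest units (Sato): Sato becomes $18,580.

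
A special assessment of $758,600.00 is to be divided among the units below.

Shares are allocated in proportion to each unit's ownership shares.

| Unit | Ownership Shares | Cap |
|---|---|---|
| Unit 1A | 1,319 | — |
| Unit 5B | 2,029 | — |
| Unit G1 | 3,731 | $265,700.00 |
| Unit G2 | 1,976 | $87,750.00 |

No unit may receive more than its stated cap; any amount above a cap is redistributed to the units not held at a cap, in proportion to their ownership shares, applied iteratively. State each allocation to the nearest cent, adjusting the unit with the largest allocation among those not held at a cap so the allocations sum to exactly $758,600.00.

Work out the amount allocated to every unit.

Unit 1A: $159,615.55 | Unit 5B: $245,534.45 | Unit G1: $265,700.00 | Unit G2: $87,750.00

Ownership shares total: 9,055.
Unconstrained shares: Unit 1A 110,501.7559; Unit 5B 169,983.3683; Unit G1 312,571.6842; Unit G2 165,543.1916.
Capped: Unit G1 ($265,700.00), Unit G2 ($87,750.00); residual $405,150.00 reallocated over remaining ownership shares 3,348.
Redistributed shares: Unit 1A 159,615.5466 → $159,615.55; Unit 5B 245,534.4534 → $245,534.45.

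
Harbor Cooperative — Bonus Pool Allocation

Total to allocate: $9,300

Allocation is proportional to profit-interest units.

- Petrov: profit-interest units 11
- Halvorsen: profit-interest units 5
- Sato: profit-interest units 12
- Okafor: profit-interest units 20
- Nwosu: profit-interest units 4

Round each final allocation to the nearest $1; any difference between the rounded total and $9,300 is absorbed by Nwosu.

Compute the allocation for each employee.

Petrov: $1,967; Halvorsen: $894; Sato: $2,146; Okafor: $3,577; Nwosu: $716

Sum of profit-interest units: 52.
Pro-rata amounts: Petrov 11/52 × $9,300 = 1,967.31; Halvorsen 5/52 × $9,300 = 894.23; Sato 12/52 × $9,300 = 2,146.15; Okafor 20/52 × $9,300 = 3,576.92; Nwosu 4/52 × $9,300 = 715.38.
Rounded to nearest $1: Petrov $1,967; Halvorsen $894; Sato $2,146; Okafor $3,577; Nwosu $715. Sum = $9,299.
Difference $9,300 − $9,299 = +$1 applied to Nwosu: Nwosu becomes $716.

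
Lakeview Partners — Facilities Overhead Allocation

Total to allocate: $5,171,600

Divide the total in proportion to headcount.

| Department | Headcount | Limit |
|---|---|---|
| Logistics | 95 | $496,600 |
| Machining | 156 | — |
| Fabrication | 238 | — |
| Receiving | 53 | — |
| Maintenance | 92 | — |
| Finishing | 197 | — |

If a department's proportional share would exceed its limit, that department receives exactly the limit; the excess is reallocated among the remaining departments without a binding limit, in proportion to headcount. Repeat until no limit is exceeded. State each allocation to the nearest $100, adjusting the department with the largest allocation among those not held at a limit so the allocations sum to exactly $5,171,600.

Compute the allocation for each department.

Logistics: $496,600 | Machining: $990,900 | Fabrication: $1,511,700 | Receiving: $336,700 | Maintenance: $584,400 | Finishing: $1,251,300

Sum of headcount: 831.
Pro-rata shares before constraints: Logistics 591,217.81; Machining 970,841.88; Fabrication 1,481,156.20; Receiving 329,837.30; Maintenance 572,547.77; Finishing 1,225,999.04.
Capped: Logistics ($496,600); balance $4,675,000 reallocated over remaining headcount 736.
Redistributed shares: Machining 990,896.74 → $990,900; Fabrication 1,511,752.72 → $1,511,800; Receiving 336,650.82 → $336,700; Maintenance 584,375.00 → $584,400; Finishing 1,251,324.73 → $1,251,300.
Rounding difference −$100 applied to Fabrication → $1,511,700.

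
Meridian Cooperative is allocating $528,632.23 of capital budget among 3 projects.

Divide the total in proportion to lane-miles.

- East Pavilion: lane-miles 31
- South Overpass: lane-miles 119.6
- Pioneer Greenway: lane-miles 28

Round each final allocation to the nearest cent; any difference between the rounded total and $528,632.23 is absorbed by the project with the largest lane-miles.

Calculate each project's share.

Sum of lane-miles: 31 + 119.6 + 28 = 178.6.
Unrounded shares: East Pavilion 91,755.8742; South Overpass 354,000.0824; Pioneer Greenway 82,876.2735.
Rounded to nearest cent: East Pavilion $91,755.87; South Overpass $354,000.08; Pioneer Greenway $82,876.27. Sum = $528,632.22.
Difference $528,632.23 − $528,632.22 = +$0.01 applied to largest lane-miles (South Overpass): South Overpass becomes $354,000.09.

East Pavilion: $91,755.87 | South Overpass: $354,000.09 | Pioneer Greenway: $82,876.27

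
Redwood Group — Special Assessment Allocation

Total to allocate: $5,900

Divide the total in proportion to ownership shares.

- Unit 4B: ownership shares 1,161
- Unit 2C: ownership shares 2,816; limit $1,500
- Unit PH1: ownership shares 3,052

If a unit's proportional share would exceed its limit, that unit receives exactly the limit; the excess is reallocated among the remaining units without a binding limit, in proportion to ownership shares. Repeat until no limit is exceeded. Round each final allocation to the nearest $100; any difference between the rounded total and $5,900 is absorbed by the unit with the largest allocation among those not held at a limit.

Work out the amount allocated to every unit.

Combined ownership shares = 7,029.
Proportional shares (ignoring caps): Unit 4B 974.52; Unit 2C 2,363.69; Unit PH1 2,561.79.
Held at cap: Unit 2C ($1,500); residual $4,400 reallocated over remaining ownership shares 4,213.
Shares after redistribution: Unit 4B 1,212.53 → $1,200; Unit PH1 3,187.47 → $3,200.

Unit 4B: $1,200; Unit 2C: $1,500; Unit PH1: $3,200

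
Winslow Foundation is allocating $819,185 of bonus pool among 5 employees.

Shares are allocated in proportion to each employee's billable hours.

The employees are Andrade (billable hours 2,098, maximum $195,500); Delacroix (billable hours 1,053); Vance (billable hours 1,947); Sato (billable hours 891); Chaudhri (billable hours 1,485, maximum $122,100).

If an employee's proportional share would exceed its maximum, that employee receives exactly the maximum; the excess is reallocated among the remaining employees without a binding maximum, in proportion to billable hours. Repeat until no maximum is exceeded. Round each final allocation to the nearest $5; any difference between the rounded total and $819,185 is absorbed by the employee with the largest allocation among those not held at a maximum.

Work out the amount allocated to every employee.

Sum of billable hours: 7,474.
Proportional shares (ignoring caps): Andrade 229,950.51; Delacroix 115,413.67; Vance 213,400.21; Sato 97,657.72; Chaudhri 162,762.87.
Held at cap: Andrade ($195,500), Chaudhri ($122,100); remaining pool $501,585 reallocated over remaining billable hours 3,891.
Redistributed shares: Delacroix 135,741.20 → $135,740; Vance 250,985.86 → $250,985; Sato 114,857.94 → $114,860.

Andrade: $195,500 · Delacroix: $135,740 · Vance: $250,985 · Sato: $114,860 · Chaudhri: $122,100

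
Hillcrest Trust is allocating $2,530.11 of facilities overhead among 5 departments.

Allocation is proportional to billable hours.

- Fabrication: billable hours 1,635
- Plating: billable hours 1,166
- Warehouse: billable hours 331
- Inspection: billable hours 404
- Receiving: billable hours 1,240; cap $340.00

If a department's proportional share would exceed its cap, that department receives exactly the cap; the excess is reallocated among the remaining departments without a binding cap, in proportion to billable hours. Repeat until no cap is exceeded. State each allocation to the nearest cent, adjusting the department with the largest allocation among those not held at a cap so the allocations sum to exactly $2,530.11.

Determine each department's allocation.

Sum of billable hours: 4,776.
Unconstrained shares: Fabrication 866.1495; Plating 617.6944; Warehouse 175.3489; Inspection 214.0210; Receiving 656.8962.
Held at cap: Receiving ($340.00); balance $2,190.11 reallocated over remaining billable hours 3,536.
Remaining shares: Fabrication 1,012.6781 → $1,012.68; Plating 722.1912 → $722.19; Warehouse 205.0131 → $205.01; Inspection 250.2275 → $250.23.

Fabrication: $1,012.68; Plating: $722.19; Warehouse: $205.01; Inspection: $250.23; Receiving: $340.00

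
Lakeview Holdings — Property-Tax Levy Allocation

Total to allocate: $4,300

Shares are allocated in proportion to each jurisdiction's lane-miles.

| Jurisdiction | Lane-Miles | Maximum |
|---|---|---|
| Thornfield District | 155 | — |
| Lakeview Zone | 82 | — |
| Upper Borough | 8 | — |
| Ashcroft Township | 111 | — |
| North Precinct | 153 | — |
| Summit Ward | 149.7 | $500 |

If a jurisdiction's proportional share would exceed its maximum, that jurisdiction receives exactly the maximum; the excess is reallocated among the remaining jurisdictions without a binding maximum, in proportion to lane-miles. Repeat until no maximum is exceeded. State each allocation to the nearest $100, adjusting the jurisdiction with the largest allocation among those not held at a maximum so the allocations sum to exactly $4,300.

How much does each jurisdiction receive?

Thornfield District: $1,200; Lakeview Zone: $600; Upper Borough: $100; Ashcroft Township: $800; North Precinct: $1,100; Summit Ward: $500

Lane-miles total: 658.7.
Pro-rata shares before constraints: Thornfield District 1,011.84; Lakeview Zone 535.30; Upper Borough 52.22; Ashcroft Township 724.61; North Precinct 998.79; Summit Ward 977.24.
Held at cap: Summit Ward ($500); residual $3,800 reallocated over remaining lane-miles 509.
Remaining shares: Thornfield District 1,157.17 → $1,200; Lakeview Zone 612.18 → $600; Upper Borough 59.72 → $100; Ashcroft Township 828.68 → $800; North Precinct 1,142.24 → $1,100.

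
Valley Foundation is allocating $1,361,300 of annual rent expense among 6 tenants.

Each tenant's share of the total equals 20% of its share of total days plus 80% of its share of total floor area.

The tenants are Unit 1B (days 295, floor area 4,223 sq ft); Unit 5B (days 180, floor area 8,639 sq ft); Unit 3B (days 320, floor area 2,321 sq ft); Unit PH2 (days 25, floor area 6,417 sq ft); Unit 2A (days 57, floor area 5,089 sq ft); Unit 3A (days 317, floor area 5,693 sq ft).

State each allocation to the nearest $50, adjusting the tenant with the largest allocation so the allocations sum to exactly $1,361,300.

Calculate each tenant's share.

Unit 1B: $209,300 | Unit 5B: $331,550 | Unit 3B: $151,050 | Unit PH2: $221,500 | Unit 2A: $184,150 | Unit 3A: $263,750

Totals — days 1,194, floor area 32,382.
Blended shares (20% days + 80% floor area): Unit 1B 0.1537; Unit 5B 0.2436; Unit 3B 0.1109; Unit PH2 0.1627; Unit 2A 0.1353; Unit 3A 0.1937.
Unrounded shares: Unit 1B 209,290.76; Unit 5B 331,582.69; Unit 3B 151,025.12; Unit PH2 221,510.90; Unit 2A 184,145.65; Unit 3A 263,744.89.
After rounding ($50): Unit 1B $209,300; Unit 5B $331,600; Unit 3B $151,050; Unit PH2 $221,500; Unit 2A $184,150; Unit 3A $263,750. Sum = $1,361,350.
Difference $1,361,300 − $1,361,350 = −$50 applied to largest allocation (Unit 5B): Unit 5B becomes $331,550.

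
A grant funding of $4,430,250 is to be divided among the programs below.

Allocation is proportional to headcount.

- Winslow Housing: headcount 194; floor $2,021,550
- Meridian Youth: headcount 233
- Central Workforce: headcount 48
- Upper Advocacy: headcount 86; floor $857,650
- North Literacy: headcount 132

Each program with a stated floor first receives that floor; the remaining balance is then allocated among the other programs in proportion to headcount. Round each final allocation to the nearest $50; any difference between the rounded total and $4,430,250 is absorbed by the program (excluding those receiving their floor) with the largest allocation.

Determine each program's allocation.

Minimums first: Winslow Housing $2,021,550; Upper Advocacy $857,650. Balance $1,551,050.
Balance split over remaining headcount 413: Meridian Youth 875,047.58 → $875,050; Central Workforce 180,267.31 → $180,250; North Literacy 495,735.11 → $495,750.

Winslow Housing: $2,021,550 · Meridian Youth: $875,050 · Central Workforce: $180,250 · Upper Advocacy: $857,650 · North Literacy: $495,750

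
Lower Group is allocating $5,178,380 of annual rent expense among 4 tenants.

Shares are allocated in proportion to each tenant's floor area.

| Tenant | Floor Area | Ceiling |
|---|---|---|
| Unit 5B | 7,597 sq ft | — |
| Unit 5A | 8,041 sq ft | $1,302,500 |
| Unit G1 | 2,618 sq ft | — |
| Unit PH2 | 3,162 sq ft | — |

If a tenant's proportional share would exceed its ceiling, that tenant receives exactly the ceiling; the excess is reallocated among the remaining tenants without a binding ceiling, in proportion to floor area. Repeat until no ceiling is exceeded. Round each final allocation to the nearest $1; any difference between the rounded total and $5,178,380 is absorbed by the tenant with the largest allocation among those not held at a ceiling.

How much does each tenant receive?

Combined floor area = 21,418.
Pro-rata shares before constraints: Unit 5B 1,836,779.94; Unit 5A 1,944,128.94; Unit G1 632,972.21; Unit PH2 764,498.91.
Held at cap: Unit 5A ($1,302,500); residual $3,875,880 reallocated over remaining floor area 13,377.
Remaining shares: Unit 5B 2,201,170.69 → $2,201,171; Unit G1 758,544.80 → $758,545; Unit PH2 916,164.503 → $916,165.
Rounding difference −$1 applied to Unit 5B → $2,201,170.

Unit 5B: $2,201,170; Unit 5A: $1,302,500; Unit G1: $758,545; Unit PH2: $916,165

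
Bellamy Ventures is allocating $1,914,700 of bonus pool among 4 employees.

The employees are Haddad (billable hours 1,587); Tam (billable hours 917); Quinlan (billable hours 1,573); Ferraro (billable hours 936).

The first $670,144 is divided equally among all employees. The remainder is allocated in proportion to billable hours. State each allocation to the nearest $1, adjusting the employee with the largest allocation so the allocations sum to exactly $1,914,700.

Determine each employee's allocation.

Haddad: $561,533 · Tam: $395,196 · Quinlan: $558,058 · Ferraro: $399,913

First tranche $670,144 split equally: $167,536 each.
Remainder $1,244,556 by billable hours (total 5,013): Haddad 393,997.68 → $393,998; Tam 227,659.66 → $227,660; Quinlan 390,521.96 → $390,522; Ferraro 232,376.70 → $232,377.
Rounding difference −$1 on remainder applied to Haddad.
Totals: Haddad $167,536 + $393,997 = $561,533; Tam $167,536 + $227,660 = $395,196; Quinlan $167,536 + $390,522 = $558,058; Ferraro $167,536 + $232,377 = $399,913.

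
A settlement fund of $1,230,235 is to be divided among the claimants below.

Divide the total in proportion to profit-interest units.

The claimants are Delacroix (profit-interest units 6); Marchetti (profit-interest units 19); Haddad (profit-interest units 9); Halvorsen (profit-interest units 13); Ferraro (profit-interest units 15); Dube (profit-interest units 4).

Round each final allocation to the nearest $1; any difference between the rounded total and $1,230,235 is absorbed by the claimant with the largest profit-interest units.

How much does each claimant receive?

Combined profit-interest units = 66.
Pro-rata amounts: Delacroix 6/66 × $1,230,235 = 111,839.55; Marchetti 19/66 × $1,230,235 = 354,158.56; Haddad 9/66 × $1,230,235 = 167,759.32; Halvorsen 13/66 × $1,230,235 = 242,319.02; Ferraro 15/66 × $1,230,235 = 279,598.86; Dube 4/66 × $1,230,235 = 74,559.70.
At nearest $1: Delacroix $111,840; Marchetti $354,159; Haddad $167,759; Halvorsen $242,319; Ferraro $279,599; Dube $74,560. Sum = $1,230,236.
Difference $1,230,235 − $1,230,236 = −$1 applied to largest profit-interest units (Marchetti): Marchetti becomes $354,158.

Delacroix: $111,840 | Marchetti: $354,158 | Haddad: $167,759 | Halvorsen: $242,319 | Ferraro: $279,599 | Dube: $74,560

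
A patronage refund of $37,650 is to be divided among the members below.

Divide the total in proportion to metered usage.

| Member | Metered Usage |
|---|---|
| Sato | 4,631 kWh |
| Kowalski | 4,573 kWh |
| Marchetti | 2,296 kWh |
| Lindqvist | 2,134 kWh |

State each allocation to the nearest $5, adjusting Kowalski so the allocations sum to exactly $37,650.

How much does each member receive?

Combined metered usage = 13,634.
Pro-rata amounts: Sato 4,631/13,634 × $37,650 = 12,788.41; Kowalski 4,573/13,634 × $37,650 = 12,628.24; Marchetti 2,296/13,634 × $37,650 = 6,340.35; Lindqvist 2,134/13,634 × $37,650 = 5,893.00.
After rounding ($5): Sato $12,790; Kowalski $12,630; Marchetti $6,340; Lindqvist $5,895. Sum = $37,655.
Difference $37,650 − $37,655 = −$5 applied to Kowalski: Kowalski becomes $12,625.

Sato: $12,790 · Kowalski: $12,625 · Marchetti: $6,340 · Lindqvist: $5,895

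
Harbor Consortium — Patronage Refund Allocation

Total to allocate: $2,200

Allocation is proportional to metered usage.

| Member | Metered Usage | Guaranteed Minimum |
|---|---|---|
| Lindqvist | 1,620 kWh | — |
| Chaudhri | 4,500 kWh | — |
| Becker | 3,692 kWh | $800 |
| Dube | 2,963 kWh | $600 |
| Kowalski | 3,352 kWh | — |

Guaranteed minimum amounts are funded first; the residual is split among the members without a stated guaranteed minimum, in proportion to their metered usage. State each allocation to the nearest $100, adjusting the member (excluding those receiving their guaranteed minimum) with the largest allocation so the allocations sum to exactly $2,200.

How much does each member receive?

Guaranteed amounts: Becker $800; Dube $600. Balance $800.
Balance split over remaining metered usage 9,472: Lindqvist 136.82 → $100; Chaudhri 380.07 → $400; Kowalski 283.11 → $300.

Lindqvist: $100 · Chaudhri: $400 · Becker: $800 · Dube: $600 · Kowalski: $300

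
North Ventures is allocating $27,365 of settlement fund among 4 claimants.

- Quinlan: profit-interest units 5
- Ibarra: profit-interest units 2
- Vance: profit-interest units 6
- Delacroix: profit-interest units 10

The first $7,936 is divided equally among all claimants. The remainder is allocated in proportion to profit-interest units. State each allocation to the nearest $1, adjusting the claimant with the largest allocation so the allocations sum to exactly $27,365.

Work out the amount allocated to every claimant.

$7,936 shared equally gives $1,984 per claimant.
Remainder $19,429 by profit-interest units (total 23): Quinlan 4,223.70 → $4,224; Ibarra 1,689.48 → $1,689; Vance 5,068.43 → $5,068; Delacroix 8,447.39 → $8,447.
Rounding difference +$1 on remainder applied to Delacroix.
Totals: Quinlan $1,984 + $4,224 = $6,208; Ibarra $1,984 + $1,689 = $3,673; Vance $1,984 + $5,068 = $7,052; Delacroix $1,984 + $8,448 = $10,432.

Quinlan: $6,208 · Ibarra: $3,673 · Vance: $7,052 · Delacroix: $10,432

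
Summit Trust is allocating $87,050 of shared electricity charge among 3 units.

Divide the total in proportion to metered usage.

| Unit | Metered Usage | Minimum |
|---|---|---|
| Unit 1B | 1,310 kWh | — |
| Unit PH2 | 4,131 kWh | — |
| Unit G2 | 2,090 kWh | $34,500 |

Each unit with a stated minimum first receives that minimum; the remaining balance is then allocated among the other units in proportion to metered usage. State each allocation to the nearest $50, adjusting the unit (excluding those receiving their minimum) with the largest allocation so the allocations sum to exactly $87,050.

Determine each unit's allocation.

Unit 1B: $12,650; Unit PH2: $39,900; Unit G2: $34,500

Minimums first: Unit G2 $34,500. Balance $52,550.
Balance split over remaining metered usage 5,441: Unit 1B 12,652.18 → $12,650; Unit PH2 39,897.82 → $39,900.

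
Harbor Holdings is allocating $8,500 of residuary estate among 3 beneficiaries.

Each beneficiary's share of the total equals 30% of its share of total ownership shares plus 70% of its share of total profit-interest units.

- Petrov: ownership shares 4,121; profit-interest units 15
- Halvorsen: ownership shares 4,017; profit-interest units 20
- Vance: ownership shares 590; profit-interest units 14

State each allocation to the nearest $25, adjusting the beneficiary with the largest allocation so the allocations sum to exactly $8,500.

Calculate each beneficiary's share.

Petrov: $3,025 · Halvorsen: $3,600 · Vance: $1,875

Ownership shares total 8,728; profit-interest units total 49.
Composite weights (30% ownership shares + 70% profit-interest units): Petrov 0.3559; Halvorsen 0.4238; Vance 0.2203.
Raw shares: Petrov 3,025.43; Halvorsen 3,602.19; Vance 1,872.38.
After rounding ($25): Petrov $3,025; Halvorsen $3,600; Vance $1,875. Sum = $8,500.
Sum already equals the total — no adjustment.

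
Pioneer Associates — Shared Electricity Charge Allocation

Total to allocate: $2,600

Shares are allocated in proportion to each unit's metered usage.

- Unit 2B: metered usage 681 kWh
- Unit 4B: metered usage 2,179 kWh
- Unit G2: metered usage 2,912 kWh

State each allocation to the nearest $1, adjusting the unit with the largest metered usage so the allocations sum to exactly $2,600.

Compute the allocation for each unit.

Total metered usage = 5,772.
Pro-rata amounts: Unit 2B 681/5,772 × $2,600 = 306.76; Unit 4B 2,179/5,772 × $2,600 = 981.53; Unit G2 2,912/5,772 × $2,600 = 1,311.71.
At nearest $1: Unit 2B $307; Unit 4B $982; Unit G2 $1,312. Sum = $2,601.
Difference $2,600 − $2,601 = −$1 applied to largest metered usage (Unit G2): Unit G2 becomes $1,311.

Unit 2B: $307; Unit 4B: $982; Unit G2: $1,311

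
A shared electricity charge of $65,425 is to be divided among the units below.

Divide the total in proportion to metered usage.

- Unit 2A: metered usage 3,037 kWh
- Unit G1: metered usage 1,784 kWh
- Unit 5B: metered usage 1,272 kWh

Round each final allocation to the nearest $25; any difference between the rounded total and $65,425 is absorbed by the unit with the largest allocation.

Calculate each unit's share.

Combined metered usage = 6,093.
Raw shares: Unit 2A 3,037/6,093 × $65,425 = 32,610.49; Unit G1 1,784/6,093 × $65,425 = 19,156.11; Unit 5B 1,272/6,093 × $65,425 = 13,658.39.
At nearest $25: Unit 2A $32,600; Unit G1 $19,150; Unit 5B $13,650. Sum = $65,400.
Difference $65,425 − $65,400 = +$25 applied to largest allocation (Unit 2A): Unit 2A becomes $32,625.

Unit 2A: $32,625 · Unit G1: $19,150 · Unit 5B: $13,650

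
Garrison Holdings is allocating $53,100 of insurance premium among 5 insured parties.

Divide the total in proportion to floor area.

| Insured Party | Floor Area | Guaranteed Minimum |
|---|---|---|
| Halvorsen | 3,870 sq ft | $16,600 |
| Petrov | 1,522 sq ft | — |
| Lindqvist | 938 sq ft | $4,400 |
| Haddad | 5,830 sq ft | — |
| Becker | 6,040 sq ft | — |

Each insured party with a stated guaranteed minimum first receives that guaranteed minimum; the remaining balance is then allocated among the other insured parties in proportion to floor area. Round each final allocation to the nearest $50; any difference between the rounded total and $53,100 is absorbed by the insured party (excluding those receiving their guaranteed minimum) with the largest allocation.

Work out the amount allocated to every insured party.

Halvorsen: $16,600; Petrov: $3,650; Lindqvist: $4,400; Haddad: $13,950; Becker: $14,500

Minimums first: Halvorsen $16,600; Lindqvist $4,400. Balance $32,100.
Balance split over remaining floor area 13,392: Petrov 3,648.16 → $3,650; Haddad 13,974.24 → $13,950; Becker 14,477.60 → $14,500.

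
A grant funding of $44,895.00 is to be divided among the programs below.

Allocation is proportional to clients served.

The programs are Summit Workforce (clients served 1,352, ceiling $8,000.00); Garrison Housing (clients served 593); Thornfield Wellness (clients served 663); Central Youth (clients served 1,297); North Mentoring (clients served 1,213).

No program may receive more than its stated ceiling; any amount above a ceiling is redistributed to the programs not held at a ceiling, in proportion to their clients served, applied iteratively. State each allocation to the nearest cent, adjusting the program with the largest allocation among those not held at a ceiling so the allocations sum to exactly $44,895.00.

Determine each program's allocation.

Combined clients served = 5,118.
Unconstrained shares: Summit Workforce 11,859.7186; Garrison Housing 5,201.7849; Thornfield Wellness 5,815.8236; Central Youth 11,377.2597; North Mentoring 10,640.4132.
Held at cap: Summit Workforce ($8,000.00); residual $36,895.00 reallocated over remaining clients served 3,766.
Redistributed shares: Garrison Housing 5,809.5420 → $5,809.54; Thornfield Wellness 6,495.3226 → $6,495.32; Central Youth 12,706.5361 → $12,706.54; North Mentoring 11,883.5993 → $11,883.60.

Summit Workforce: $8,000.00; Garrison Housing: $5,809.54; Thornfield Wellness: $6,495.32; Central Youth: $12,706.54; North Mentoring: $11,883.60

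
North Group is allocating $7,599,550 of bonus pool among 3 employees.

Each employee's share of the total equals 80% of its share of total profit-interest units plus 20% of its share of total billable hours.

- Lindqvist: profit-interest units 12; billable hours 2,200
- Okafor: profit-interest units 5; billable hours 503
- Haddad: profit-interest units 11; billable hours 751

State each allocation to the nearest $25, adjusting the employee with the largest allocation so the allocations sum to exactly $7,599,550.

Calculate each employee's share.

Lindqvist: $3,573,650 · Okafor: $1,307,000 · Haddad: $2,718,900

Profit-interest units total 28; billable hours total 3,454.
Composite weights (80% profit-interest units + 20% billable hours): Lindqvist 0.4702; Okafor 0.1720; Haddad 0.3578.
Proportional shares: Lindqvist 3,573,655.54; Okafor 1,306,991.84; Haddad 2,718,902.61.
Rounded to nearest $25: Lindqvist $3,573,650; Okafor $1,307,000; Haddad $2,718,900. Sum = $7,599,550.
Sum already equals the total — no adjustment.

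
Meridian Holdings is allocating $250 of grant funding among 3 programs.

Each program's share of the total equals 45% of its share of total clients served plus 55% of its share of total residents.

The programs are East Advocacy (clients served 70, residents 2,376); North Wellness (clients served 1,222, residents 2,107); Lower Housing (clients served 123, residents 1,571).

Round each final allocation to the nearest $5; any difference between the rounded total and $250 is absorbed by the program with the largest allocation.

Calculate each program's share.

East Advocacy: $60 · North Wellness: $145 · Lower Housing: $45

Clients served total 1,415; residents total 6,054.
Composite weights (45% clients served + 55% residents): East Advocacy 0.2381; North Wellness 0.5800; Lower Housing 0.1818.
Unrounded shares: East Advocacy 59.53; North Wellness 145.01; Lower Housing 45.46.
After rounding ($5): East Advocacy $60; North Wellness $145; Lower Housing $45. Sum = $250.
No rounding difference to absorb.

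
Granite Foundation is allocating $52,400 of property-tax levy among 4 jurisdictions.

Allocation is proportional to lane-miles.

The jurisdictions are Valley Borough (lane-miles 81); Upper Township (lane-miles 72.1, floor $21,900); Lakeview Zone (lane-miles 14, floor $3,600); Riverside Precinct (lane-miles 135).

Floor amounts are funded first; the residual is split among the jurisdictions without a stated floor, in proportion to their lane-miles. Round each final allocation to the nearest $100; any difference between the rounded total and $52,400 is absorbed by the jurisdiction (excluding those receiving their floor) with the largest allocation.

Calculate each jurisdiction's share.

Fund the minimums — Upper Township $21,900; Lakeview Zone $3,600. Remaining pool $26,900.
Remaining pool split over remaining lane-miles 216: Valley Borough 10,087.50 → $10,100; Riverside Precinct 16,812.50 → $16,800.

Valley Borough: $10,100 · Upper Township: $21,900 · Lakeview Zone: $3,600 · Riverside Precinct: $16,800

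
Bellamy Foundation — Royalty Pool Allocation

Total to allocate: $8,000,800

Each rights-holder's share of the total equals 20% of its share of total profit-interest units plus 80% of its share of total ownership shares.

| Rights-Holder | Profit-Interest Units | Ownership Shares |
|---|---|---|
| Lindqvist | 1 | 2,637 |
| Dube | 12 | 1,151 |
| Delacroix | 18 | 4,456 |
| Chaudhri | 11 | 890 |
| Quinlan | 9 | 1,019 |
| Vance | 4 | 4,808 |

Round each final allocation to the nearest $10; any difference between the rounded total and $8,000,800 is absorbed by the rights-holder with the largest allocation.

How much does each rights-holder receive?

Lindqvist: $1,157,260; Dube: $841,550; Delacroix: $2,430,070; Chaudhri: $700,790; Quinlan: $697,790; Vance: $2,173,340

Profit-interest units total 55; ownership shares total 14,961.
Composite weights (20% profit-interest units + 80% ownership shares): Lindqvist 0.1446; Dube 0.1052; Delacroix 0.3037; Chaudhri 0.0876; Quinlan 0.0872; Vance 0.2716.
Unrounded shares: Lindqvist 1,157,259.56; Dube 841,548.56; Delacroix 2,430,062.09; Chaudhri 700,793.29; Quinlan 697,794.65; Vance 2,173,341.86.
Rounded to nearest $10: Lindqvist $1,157,260; Dube $841,550; Delacroix $2,430,060; Chaudhri $700,790; Quinlan $697,790; Vance $2,173,340. Sum = $8,000,790.
Difference $8,000,800 − $8,000,790 = +$10 applied to largest allocation (Delacroix): Delacroix becomes $2,430,070.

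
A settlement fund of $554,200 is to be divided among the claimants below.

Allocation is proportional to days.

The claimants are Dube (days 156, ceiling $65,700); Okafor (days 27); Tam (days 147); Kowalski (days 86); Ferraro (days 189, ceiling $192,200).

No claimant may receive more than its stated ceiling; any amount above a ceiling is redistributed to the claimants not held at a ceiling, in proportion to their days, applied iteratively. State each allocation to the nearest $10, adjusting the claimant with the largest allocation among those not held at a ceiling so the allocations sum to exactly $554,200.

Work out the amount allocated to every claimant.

Total days = 605.
Unconstrained shares: Dube 142,901.16; Okafor 24,732.89; Tam 134,656.86; Kowalski 78,778.84; Ferraro 173,130.25.
Held at cap: Dube ($65,700); residual $488,500 reallocated over remaining days 449.
Held at cap: Ferraro ($192,200); residual $296,300 reallocated over remaining days 260.
Remaining shares: Okafor 30,769.62 → $30,770; Tam 167,523.46 → $167,520; Kowalski 98,006.92 → $98,010.

Dube: $65,700; Okafor: $30,770; Tam: $167,520; Kowalski: $98,010; Ferraro: $192,200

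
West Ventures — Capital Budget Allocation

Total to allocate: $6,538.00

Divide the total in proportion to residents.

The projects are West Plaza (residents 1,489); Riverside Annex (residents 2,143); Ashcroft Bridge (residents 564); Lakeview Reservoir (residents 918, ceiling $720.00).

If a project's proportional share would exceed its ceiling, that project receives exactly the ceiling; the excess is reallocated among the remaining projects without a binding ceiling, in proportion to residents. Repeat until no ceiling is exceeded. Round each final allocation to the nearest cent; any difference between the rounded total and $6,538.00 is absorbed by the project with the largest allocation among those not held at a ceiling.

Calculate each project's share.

Sum of residents: 5,114.
Pro-rata shares before constraints: West Plaza 1,903.6140; Riverside Annex 2,739.7212; Ashcroft Bridge 721.0465; Lakeview Reservoir 1,173.6183.
Held at cap: Lakeview Reservoir ($720.00); balance $5,818.00 reallocated over remaining residents 4,196.
Redistributed shares: West Plaza 2,064.5858 → $2,064.59; Riverside Annex 2,971.3951 → $2,971.40; Ashcroft Bridge 782.0191 → $782.02.
Rounding difference −$0.01 applied to Riverside Annex → $2,971.39.

West Plaza: $2,064.59; Riverside Annex: $2,971.39; Ashcroft Bridge: $782.02; Lakeview Reservoir: $720.00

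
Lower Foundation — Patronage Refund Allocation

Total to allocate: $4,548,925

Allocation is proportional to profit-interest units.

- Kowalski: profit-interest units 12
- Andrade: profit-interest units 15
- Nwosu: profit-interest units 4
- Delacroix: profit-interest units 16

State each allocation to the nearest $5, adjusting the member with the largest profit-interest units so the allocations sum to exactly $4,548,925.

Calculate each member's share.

Profit-interest units total: 47.
Raw shares: Kowalski 12/47 × $4,548,925 = 1,161,427.66; Andrade 15/47 × $4,548,925 = 1,451,784.57; Nwosu 4/47 × $4,548,925 = 387,142.55; Delacroix 16/47 × $4,548,925 = 1,548,570.21.
After rounding ($5): Kowalski $1,161,430; Andrade $1,451,785; Nwosu $387,145; Delacroix $1,548,570. Sum = $4,548,930.
Difference $4,548,925 − $4,548,930 = −$5 applied to largest profit-interest units (Delacroix): Delacroix becomes $1,548,565.

Kowalski: $1,161,430 · Andrade: $1,451,785 · Nwosu: $387,145 · Delacroix: $1,548,565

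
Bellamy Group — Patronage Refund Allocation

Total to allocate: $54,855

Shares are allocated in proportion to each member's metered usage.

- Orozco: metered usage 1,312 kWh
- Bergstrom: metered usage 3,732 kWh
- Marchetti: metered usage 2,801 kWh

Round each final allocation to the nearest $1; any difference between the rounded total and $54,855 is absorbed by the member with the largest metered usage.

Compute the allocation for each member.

Orozco: $9,174; Bergstrom: $26,095; Marchetti: $19,586

Metered usage total: 1,312 + 3,732 + 2,801 = 7,845.
Raw shares: Orozco 9,173.97; Bergstrom 26,095.46; Marchetti 19,585.58.
Rounded to nearest $1: Orozco $9,174; Bergstrom $26,095; Marchetti $19,586. Sum = $54,855.
No rounding difference to absorb.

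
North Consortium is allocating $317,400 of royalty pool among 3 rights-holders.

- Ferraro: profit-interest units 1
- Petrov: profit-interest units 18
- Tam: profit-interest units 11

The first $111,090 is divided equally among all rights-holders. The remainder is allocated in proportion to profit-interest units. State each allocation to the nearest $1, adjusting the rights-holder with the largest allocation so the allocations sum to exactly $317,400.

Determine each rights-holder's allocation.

First tranche $111,090 split equally: $37,030 each.
Remainder $206,310 by profit-interest units (total 30): Ferraro 6,877.00 → $6,877; Petrov 123,786.00 → $123,786; Tam 75,647.00 → $75,647.
Totals: Ferraro $37,030 + $6,877 = $43,907; Petrov $37,030 + $123,786 = $160,816; Tam $37,030 + $75,647 = $112,677.

Ferraro: $43,907 · Petrov: $160,816 · Tam: $112,677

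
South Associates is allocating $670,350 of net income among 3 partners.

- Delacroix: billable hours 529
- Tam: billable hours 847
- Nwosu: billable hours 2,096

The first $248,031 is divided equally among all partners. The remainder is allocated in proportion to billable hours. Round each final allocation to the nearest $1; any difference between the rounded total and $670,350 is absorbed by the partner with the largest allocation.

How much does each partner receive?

Delacroix: $147,022 · Tam: $185,702 · Nwosu: $337,626

First tranche $248,031 split equally: $82,677 each.
Remainder $422,319 by billable hours (total 3,472): Delacroix 64,345.26 → $64,345; Tam 103,025.40 → $103,025; Nwosu 254,948.34 → $254,948.
Rounding difference +$1 on remainder applied to Nwosu.
Totals: Delacroix $82,677 + $64,345 = $147,022; Tam $82,677 + $103,025 = $185,702; Nwosu $82,677 + $254,949 = $337,626.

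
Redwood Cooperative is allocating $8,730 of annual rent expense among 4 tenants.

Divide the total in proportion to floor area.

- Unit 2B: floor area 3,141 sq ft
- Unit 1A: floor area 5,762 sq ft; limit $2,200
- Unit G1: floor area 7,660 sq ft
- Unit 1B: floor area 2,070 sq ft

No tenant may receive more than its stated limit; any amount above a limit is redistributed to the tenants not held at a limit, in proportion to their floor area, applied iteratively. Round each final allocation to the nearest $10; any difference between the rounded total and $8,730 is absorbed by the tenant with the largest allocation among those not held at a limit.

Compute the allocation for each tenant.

Unit 2B: $1,590; Unit 1A: $2,200; Unit G1: $3,890; Unit 1B: $1,050

Combined floor area = 18,633.
Pro-rata shares before constraints: Unit 2B 1,471.63; Unit 1A 2,699.63; Unit G1 3,588.89; Unit 1B 969.84.
Capped: Unit 1A ($2,200); remaining pool $6,530 reallocated over remaining floor area 12,871.
Redistributed shares: Unit 2B 1,593.56 → $1,590; Unit G1 3,886.24 → $3,890; Unit 1B 1,050.20 → $1,050.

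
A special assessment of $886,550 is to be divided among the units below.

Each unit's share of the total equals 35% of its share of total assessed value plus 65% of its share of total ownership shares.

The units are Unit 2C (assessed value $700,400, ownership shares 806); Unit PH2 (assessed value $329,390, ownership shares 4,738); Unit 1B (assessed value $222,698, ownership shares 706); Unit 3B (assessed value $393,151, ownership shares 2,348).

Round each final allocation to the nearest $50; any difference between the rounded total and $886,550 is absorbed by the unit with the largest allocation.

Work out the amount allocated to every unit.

Unit 2C: $186,100 · Unit PH2: $379,650 · Unit 1B: $89,300 · Unit 3B: $231,500

Totals — assessed value 1,645,639, ownership shares 8,598.
Composite weights (35% assessed value + 65% ownership shares): Unit 2C 0.2099; Unit PH2 0.4282; Unit 1B 0.1007; Unit 3B 0.2611.
Pro-rata amounts: Unit 2C 186,083.46; Unit PH2 379,659.47; Unit 1B 89,308.42; Unit 3B 231,498.65.
At nearest $50: Unit 2C $186,100; Unit PH2 $379,650; Unit 1B $89,300; Unit 3B $231,500. Sum = $886,550.
Rounded total matches; no reconciliation needed.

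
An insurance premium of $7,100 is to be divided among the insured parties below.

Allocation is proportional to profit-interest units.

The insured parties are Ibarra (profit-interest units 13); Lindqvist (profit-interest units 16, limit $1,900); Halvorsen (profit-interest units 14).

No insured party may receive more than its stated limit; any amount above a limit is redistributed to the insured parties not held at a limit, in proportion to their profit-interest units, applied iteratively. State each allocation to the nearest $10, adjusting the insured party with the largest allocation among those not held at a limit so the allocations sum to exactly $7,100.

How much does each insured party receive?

Ibarra: $2,500 · Lindqvist: $1,900 · Halvorsen: $2,700

Total profit-interest units = 43.
Proportional shares (ignoring caps): Ibarra 2,146.51; Lindqvist 2,641.86; Halvorsen 2,311.63.
Cap binds for Lindqvist ($1,900); residual $5,200 reallocated over remaining profit-interest units 27.
Remaining shares: Ibarra 2,503.70 → $2,500; Halvorsen 2,696.30 → $2,700.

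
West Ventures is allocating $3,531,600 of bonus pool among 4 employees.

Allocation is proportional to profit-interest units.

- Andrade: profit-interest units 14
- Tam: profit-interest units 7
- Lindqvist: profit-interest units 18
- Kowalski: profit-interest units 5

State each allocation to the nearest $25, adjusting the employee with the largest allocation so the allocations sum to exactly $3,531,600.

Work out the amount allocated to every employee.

Total profit-interest units = 44.
Pro-rata amounts: Andrade 14/44 × $3,531,600 = 1,123,690.91; Tam 7/44 × $3,531,600 = 561,845.45; Lindqvist 18/44 × $3,531,600 = 1,444,745.45; Kowalski 5/44 × $3,531,600 = 401,318.18.
Rounded to nearest $25: Andrade $1,123,700; Tam $561,850; Lindqvist $1,444,750; Kowalski $401,325. Sum = $3,531,625.
Difference $3,531,600 − $3,531,625 = −$25 applied to largest allocation (Lindqvist): Lindqvist becomes $1,444,725.

Andrade: $1,123,700; Tam: $561,850; Lindqvist: $1,444,725; Kowalski: $401,325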